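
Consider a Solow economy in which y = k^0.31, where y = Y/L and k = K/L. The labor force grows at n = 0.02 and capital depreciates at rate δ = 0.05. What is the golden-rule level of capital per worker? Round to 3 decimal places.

Capital per worker breaks even when investment replaces (n + δ)·k; here n + δ = 0.07.
Setting f'(k) = n+δ gives 0.31·k^(0.31−1) = 0.07, hence k_gold = (0.31/0.07)^(1/0.69) ≈ 8.6420.

k_gold ≈ 8.642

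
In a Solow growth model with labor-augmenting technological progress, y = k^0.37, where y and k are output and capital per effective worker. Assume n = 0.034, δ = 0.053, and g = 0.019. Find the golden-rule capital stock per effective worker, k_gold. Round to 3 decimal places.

k_gold ≈ 7.273

The effective depreciation rate is n + g + δ = 0.034 + 0.019 + 0.053 = 0.106.
Setting f'(k) = n+g+δ gives 0.37·k^(0.37−1) = 0.106, hence k_gold = (0.37/0.106)^(1/0.63) ≈ 7.2734.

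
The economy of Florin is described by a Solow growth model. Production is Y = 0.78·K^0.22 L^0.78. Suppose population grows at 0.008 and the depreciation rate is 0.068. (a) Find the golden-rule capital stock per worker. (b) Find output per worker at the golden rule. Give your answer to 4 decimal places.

Break-even investment rate: n + δ = 0.008 + 0.068 = 0.076.
Golden rule sets MPK = n+δ: 0.22·0.78·k^(0.22−1) = 0.076, so k_gold = (0.22·0.78/0.076)^(1/0.78) ≈ 2.8410.
y_gold = 0.78·2.8410^0.22 ≈ 0.9814.

(a) k_gold ≈ 2.8410; (b) y_gold ≈ 0.9814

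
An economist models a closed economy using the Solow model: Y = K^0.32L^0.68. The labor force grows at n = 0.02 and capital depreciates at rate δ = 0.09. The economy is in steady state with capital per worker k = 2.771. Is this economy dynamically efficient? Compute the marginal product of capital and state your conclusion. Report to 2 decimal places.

dynamically efficient; MPK ≈ 0.16

The effective depreciation rate is n + δ = 0.02 + 0.09 = 0.11.
MPK = 0.32·k^(0.32−1) = 0.32·2.771^(-0.68) ≈ 0.1600.
MPK > 0.11, so the economy is dynamically efficient (under-saving).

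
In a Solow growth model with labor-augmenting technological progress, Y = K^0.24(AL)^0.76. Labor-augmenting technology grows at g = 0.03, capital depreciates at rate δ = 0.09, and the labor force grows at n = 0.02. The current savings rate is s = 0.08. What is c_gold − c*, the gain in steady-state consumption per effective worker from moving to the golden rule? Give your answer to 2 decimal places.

Break-even investment rate: n + g + δ = 0.02 + 0.03 + 0.09 = 0.14.
Current steady state (s = 0.08): k* = (0.08/0.14)^(1/0.76) ≈ 0.4789, y* = 0.4789^0.24 ≈ 0.8380, c* = (1−0.08)·0.8380 ≈ 0.7710.
Setting f'(k) = n+g+δ gives 0.24·k^(0.24−1) = 0.14, hence k_gold = (0.24/0.14)^(1/0.76) ≈ 2.0324.
y_gold = 2.0324^0.24 ≈ 1.1856, c_gold = y_gold − 0.14·k_gold ≈ 0.9010.
Gain: Δc = 0.9010 − 0.7710 ≈ 0.1300.

Δc ≈ 0.13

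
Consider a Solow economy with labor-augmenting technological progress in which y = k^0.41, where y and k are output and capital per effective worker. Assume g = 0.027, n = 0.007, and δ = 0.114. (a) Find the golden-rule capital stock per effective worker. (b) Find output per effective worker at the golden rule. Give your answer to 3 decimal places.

(a) k_gold ≈ 5.624; (b) y_gold ≈ 2.030

n + g + δ = 0.007 + 0.027 + 0.114 = 0.148.
Maximizing c = f(k) − (n+g+δ)·k gives f'(k) = n+g+δ, i.e. 0.41·k^(0.41−1) = 0.148, so k_gold = (0.41/0.148)^(1/0.59) ≈ 5.6239.
y_gold = 5.6239^0.41 ≈ 2.0301.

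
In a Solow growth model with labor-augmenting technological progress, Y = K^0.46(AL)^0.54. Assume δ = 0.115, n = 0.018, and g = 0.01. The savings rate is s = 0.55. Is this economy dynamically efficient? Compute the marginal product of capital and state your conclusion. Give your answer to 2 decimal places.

Capital per effective worker breaks even when investment replaces (n + g + δ)·k; here n + g + δ = 0.143.
Steady-state k*: s·k^0.46 = 0.143·k gives k* = (0.55/0.143)^(1/0.54) ≈ 12.1167.
MPK = 0.46·12.1167^(-0.54) ≈ 0.1196.
MPK < n+g+δ = 0.143, so the economy is dynamically inefficient (over-saving).

dynamically inefficient; MPK ≈ 0.12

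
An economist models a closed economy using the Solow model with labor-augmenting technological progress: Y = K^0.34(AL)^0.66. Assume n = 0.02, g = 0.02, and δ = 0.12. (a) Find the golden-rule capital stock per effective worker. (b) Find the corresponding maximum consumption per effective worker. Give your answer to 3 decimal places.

(a) k_gold ≈ 3.133; (b) c_gold ≈ 0.973

The effective depreciation rate is n + g + δ = 0.02 + 0.02 + 0.12 = 0.16.
At the golden rule the marginal product of capital equals n+g+δ: 0.34·k^(0.34−1) = 0.16. Solving, k_gold = (0.34/0.16)^(1/0.66) ≈ 3.1333.
y_gold = 3.1333^0.34 ≈ 1.4745; c_gold = y_gold − 0.16·k_gold ≈ 0.9732.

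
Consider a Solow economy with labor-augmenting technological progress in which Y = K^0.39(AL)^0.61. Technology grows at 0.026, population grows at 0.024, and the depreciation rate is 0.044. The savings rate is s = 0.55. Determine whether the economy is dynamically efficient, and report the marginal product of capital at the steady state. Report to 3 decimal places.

Capital per effective worker breaks even when investment replaces (n + g + δ)·k; here n + g + δ = 0.094.
Steady-state k*: s·k^0.39 = 0.094·k gives k* = (0.55/0.094)^(1/0.61) ≈ 18.1035.
MPK = 0.39·18.1035^(-0.61) ≈ 0.0667.
MPK < n+g+δ = 0.094, so the economy is dynamically inefficient (over-saving).

dynamically inefficient; MPK ≈ 0.067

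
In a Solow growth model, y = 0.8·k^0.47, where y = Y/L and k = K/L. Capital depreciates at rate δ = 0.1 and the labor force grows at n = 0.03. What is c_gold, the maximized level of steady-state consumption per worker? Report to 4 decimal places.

Capital per worker breaks even when investment replaces (n + δ)·k; here n + δ = 0.13.
Golden rule sets MPK = n+δ: 0.47·0.8·k^(0.47−1) = 0.13, so k_gold = (0.47·0.8/0.13)^(1/0.53) ≈ 7.4178.
y_gold = 0.8·7.4178^0.47 ≈ 2.0517.
c_gold = y_gold − (n+δ)·k_gold = 2.0517 − 0.13·7.4178 ≈ 1.0874.

c_gold ≈ 1.0874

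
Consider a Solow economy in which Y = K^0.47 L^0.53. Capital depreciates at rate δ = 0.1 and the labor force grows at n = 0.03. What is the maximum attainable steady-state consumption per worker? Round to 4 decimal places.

Capital per worker breaks even when investment replaces (n + δ)·k; here n + δ = 0.13.
At the golden rule the marginal product of capital equals n+δ: 0.47·k^(0.47−1) = 0.13. Solving, k_gold = (0.47/0.13)^(1/0.53) ≈ 11.3011.
y_gold = 11.3011^0.47 ≈ 3.1258.
c_gold = y_gold − (n+δ)·k_gold = 3.1258 − 0.13·11.3011 ≈ 1.6567.

c_gold ≈ 1.6567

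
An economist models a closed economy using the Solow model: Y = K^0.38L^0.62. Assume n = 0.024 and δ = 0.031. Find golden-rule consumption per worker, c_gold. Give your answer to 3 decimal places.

The effective depreciation rate is n + δ = 0.024 + 0.031 = 0.055.
At the golden rule the marginal product of capital equals n+δ: 0.38·k^(0.38−1) = 0.055. Solving, k_gold = (0.38/0.055)^(1/0.62) ≈ 22.5894.
y_gold = 22.5894^0.38 ≈ 3.2695.
c_gold = y_gold − (n+δ)·k_gold = 3.2695 − 0.055·22.5894 ≈ 2.0271.

c_gold ≈ 2.027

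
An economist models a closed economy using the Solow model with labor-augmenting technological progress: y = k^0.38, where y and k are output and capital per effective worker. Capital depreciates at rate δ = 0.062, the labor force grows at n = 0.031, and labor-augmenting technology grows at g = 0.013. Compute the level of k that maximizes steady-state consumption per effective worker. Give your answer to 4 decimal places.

n + g + δ = 0.031 + 0.013 + 0.062 = 0.106.
Maximizing c = f(k) − (n+g+δ)·k gives f'(k) = n+g+δ, i.e. 0.38·k^(0.38−1) = 0.106, so k_gold = (0.38/0.106)^(1/0.62) ≈ 7.8401.

k_gold ≈ 7.8401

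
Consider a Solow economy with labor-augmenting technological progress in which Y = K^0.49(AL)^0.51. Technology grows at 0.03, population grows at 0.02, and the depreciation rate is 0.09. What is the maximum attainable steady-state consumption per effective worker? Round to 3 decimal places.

n + g + δ = 0.02 + 0.03 + 0.09 = 0.14.
Maximizing c = f(k) − (n+g+δ)·k gives f'(k) = n+g+δ, i.e. 0.49·k^(0.49−1) = 0.14, so k_gold = (0.49/0.14)^(1/0.51) ≈ 11.6627.
y_gold = 11.6627^0.49 ≈ 3.3322.
c_gold = y_gold − (n+g+δ)·k_gold = 3.3322 − 0.14·11.6627 ≈ 1.6994.

c_gold ≈ 1.699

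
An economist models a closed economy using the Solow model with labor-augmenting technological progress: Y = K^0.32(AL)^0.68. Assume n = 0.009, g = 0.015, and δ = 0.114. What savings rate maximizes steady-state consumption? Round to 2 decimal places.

s_gold = 0.32

Capital per effective worker breaks even when investment replaces (n + g + δ)·k; here n + g + δ = 0.138.
At the golden rule MPK = n+g+δ, and in any Cobb-Douglas steady state s = (n+g+δ)·k/y = MPK·k/y = capital's share 0.32.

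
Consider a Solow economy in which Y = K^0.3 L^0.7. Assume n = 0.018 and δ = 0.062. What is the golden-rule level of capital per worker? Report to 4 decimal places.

The effective depreciation rate is n + δ = 0.018 + 0.062 = 0.08.
At the golden rule the marginal product of capital equals n+δ: 0.3·k^(0.3−1) = 0.08. Solving, k_gold = (0.3/0.08)^(1/0.7) ≈ 6.6076.

k_gold ≈ 6.6076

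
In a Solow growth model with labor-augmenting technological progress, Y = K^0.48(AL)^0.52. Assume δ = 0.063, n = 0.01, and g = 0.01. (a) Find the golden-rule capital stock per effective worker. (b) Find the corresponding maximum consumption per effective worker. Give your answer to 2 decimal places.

The effective depreciation rate is n + g + δ = 0.01 + 0.01 + 0.063 = 0.083.
At the golden rule the marginal product of capital equals n+g+δ: 0.48·k^(0.48−1) = 0.083. Solving, k_gold = (0.48/0.083)^(1/0.52) ≈ 29.2212.
y_gold = 29.2212^0.48 ≈ 5.0528; c_gold = y_gold − 0.083·k_gold ≈ 2.6275.

(a) k_gold ≈ 29.22; (b) c_gold ≈ 2.63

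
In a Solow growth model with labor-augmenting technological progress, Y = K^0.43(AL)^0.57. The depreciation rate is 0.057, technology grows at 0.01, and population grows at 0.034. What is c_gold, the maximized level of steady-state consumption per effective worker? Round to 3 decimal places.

The effective depreciation rate is n + g + δ = 0.034 + 0.01 + 0.057 = 0.101.
Maximizing c = f(k) − (n+g+δ)·k gives f'(k) = n+g+δ, i.e. 0.43·k^(0.43−1) = 0.101, so k_gold = (0.43/0.101)^(1/0.57) ≈ 12.6989.
y_gold = 12.6989^0.43 ≈ 2.9828.
c_gold = y_gold − (n+g+δ)·k_gold = 2.9828 − 0.101·12.6989 ≈ 1.7002.

c_gold ≈ 1.700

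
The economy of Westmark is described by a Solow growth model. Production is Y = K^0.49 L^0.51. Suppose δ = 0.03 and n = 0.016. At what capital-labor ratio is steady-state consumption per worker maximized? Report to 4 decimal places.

Capital per worker breaks even when investment replaces (n + δ)·k; here n + δ = 0.046.
Maximizing c = f(k) − (n+δ)·k gives f'(k) = n+δ, i.e. 0.49·k^(0.49−1) = 0.046, so k_gold = (0.49/0.046)^(1/0.51) ≈ 103.4153.

k_gold ≈ 103.4153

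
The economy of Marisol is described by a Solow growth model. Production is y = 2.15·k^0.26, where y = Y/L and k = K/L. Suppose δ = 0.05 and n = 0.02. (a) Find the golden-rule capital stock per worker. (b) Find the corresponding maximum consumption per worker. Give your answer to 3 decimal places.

(a) k_gold ≈ 16.571; (b) c_gold ≈ 3.301

The effective depreciation rate is n + δ = 0.02 + 0.05 = 0.07.
Maximizing c = f(k) − (n+δ)·k gives f'(k) = n+δ, i.e. 0.26·2.15·k^(0.26−1) = 0.07, so k_gold = (0.26·2.15/0.07)^(1/0.74) ≈ 16.5708.
y_gold = 2.15·16.5708^0.26 ≈ 4.4614; c_gold = y_gold − 0.07·k_gold ≈ 3.3014.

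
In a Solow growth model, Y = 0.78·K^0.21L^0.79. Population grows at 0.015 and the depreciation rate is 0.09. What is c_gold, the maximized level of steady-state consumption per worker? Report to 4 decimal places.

c_gold ≈ 0.6935

Break-even investment rate: n + δ = 0.015 + 0.09 = 0.105.
Golden rule sets MPK = n+δ: 0.21·0.78·k^(0.21−1) = 0.105, so k_gold = (0.21·0.78/0.105)^(1/0.79) ≈ 1.7557.
y_gold = 0.78·1.7557^0.21 ≈ 0.8779.
c_gold = y_gold − (n+δ)·k_gold = 0.8779 − 0.105·1.7557 ≈ 0.6935.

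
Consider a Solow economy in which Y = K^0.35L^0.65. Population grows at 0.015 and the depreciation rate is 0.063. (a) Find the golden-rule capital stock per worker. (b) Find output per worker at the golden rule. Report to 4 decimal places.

(a) k_gold ≈ 10.0702; (b) y_gold ≈ 2.2442

Capital per worker breaks even when investment replaces (n + δ)·k; here n + δ = 0.078.
Setting f'(k) = n+δ gives 0.35·k^(0.35−1) = 0.078, hence k_gold = (0.35/0.078)^(1/0.65) ≈ 10.0702.
y_gold = 10.0702^0.35 ≈ 2.2442.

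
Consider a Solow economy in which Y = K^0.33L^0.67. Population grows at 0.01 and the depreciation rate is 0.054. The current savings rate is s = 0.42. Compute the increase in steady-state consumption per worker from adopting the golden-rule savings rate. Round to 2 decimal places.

Δc ≈ 0.04

Break-even investment rate: n + δ = 0.01 + 0.054 = 0.064.
Current steady state (s = 0.42): k* = (0.42/0.064)^(1/0.67) ≈ 16.5770, y* = 16.5770^0.33 ≈ 2.5260, c* = (1−0.42)·2.5260 ≈ 1.4651.
Maximizing c = f(k) − (n+δ)·k gives f'(k) = n+δ, i.e. 0.33·k^(0.33−1) = 0.064, so k_gold = (0.33/0.064)^(1/0.67) ≈ 11.5660.
y_gold = 11.5660^0.33 ≈ 2.2431, c_gold = y_gold − 0.064·k_gold ≈ 1.5029.
Gain: Δc = 1.5029 − 1.4651 ≈ 0.0378.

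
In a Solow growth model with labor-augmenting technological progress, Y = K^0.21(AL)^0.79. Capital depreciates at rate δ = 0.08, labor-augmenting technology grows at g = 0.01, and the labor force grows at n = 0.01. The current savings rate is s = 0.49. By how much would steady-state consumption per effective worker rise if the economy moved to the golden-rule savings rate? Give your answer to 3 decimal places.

The effective depreciation rate is n + g + δ = 0.01 + 0.01 + 0.08 = 0.1.
Current steady state (s = 0.49): k* = (0.49/0.1)^(1/0.79) ≈ 7.4759, y* = 7.4759^0.21 ≈ 1.5257, c* = (1−0.49)·1.5257 ≈ 0.7781.
Setting f'(k) = n+g+δ gives 0.21·k^(0.21−1) = 0.1, hence k_gold = (0.21/0.1)^(1/0.79) ≈ 2.5578.
y_gold = 2.5578^0.21 ≈ 1.2180, c_gold = y_gold − 0.1·k_gold ≈ 0.9622.
Gain: Δc = 0.9622 − 0.7781 ≈ 0.1841.

Δc ≈ 0.184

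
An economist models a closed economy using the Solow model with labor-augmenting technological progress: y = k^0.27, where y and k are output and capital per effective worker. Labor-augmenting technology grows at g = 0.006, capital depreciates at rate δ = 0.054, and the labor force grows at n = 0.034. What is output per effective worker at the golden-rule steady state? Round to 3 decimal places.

Break-even investment rate: n + g + δ = 0.034 + 0.006 + 0.054 = 0.094.
Maximizing c = f(k) − (n+g+δ)·k gives f'(k) = n+g+δ, i.e. 0.27·k^(0.27−1) = 0.094, so k_gold = (0.27/0.094)^(1/0.73) ≈ 4.2435.
Output: y_gold = k_gold^0.27 = 4.2435^0.27 ≈ 1.4774.

y_gold ≈ 1.477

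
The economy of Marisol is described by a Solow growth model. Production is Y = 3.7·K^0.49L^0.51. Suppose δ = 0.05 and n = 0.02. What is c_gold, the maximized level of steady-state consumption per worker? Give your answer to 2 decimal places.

c_gold ≈ 43.02

The effective depreciation rate is n + δ = 0.02 + 0.05 = 0.07.
Maximizing c = f(k) − (n+δ)·k gives f'(k) = n+δ, i.e. 0.49·3.7·k^(0.49−1) = 0.07, so k_gold = (0.49·3.7/0.07)^(1/0.51) ≈ 590.4403.
y_gold = 3.7·590.4403^0.49 ≈ 84.3486.
c_gold = y_gold − (n+δ)·k_gold = 84.3486 − 0.07·590.4403 ≈ 43.0178.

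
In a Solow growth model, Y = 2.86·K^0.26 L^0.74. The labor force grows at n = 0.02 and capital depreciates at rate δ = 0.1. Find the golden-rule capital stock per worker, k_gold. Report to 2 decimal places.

The effective depreciation rate is n + δ = 0.02 + 0.1 = 0.12.
Maximizing c = f(k) − (n+δ)·k gives f'(k) = n+δ, i.e. 0.26·2.86·k^(0.26−1) = 0.12, so k_gold = (0.26·2.86/0.12)^(1/0.74) ≈ 11.7621.

k_gold ≈ 11.76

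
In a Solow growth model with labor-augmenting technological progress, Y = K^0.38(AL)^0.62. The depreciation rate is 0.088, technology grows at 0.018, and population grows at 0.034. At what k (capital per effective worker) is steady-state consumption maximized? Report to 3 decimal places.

k_gold ≈ 5.005

Break-even investment rate: n + g + δ = 0.034 + 0.018 + 0.088 = 0.14.
At the golden rule the marginal product of capital equals n+g+δ: 0.38·k^(0.38−1) = 0.14. Solving, k_gold = (0.38/0.14)^(1/0.62) ≈ 5.0055.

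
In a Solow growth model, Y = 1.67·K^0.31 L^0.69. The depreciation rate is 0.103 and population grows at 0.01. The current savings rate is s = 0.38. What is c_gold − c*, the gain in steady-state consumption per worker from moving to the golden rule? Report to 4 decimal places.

Capital per worker breaks even when investment replaces (n + δ)·k; here n + δ = 0.113.
Current steady state (s = 0.38): k* = (0.38·1.67/0.113)^(1/0.69) ≈ 12.1932, y* = 1.67·12.1932^0.31 ≈ 3.6259, c* = (1−0.38)·3.6259 ≈ 2.2480.
At the golden rule the marginal product of capital equals n+δ: 0.31·1.67·k^(0.31−1) = 0.113. Solving, k_gold = (0.31·1.67/0.113)^(1/0.69) ≈ 9.0776.
y_gold = 1.67·9.0776^0.31 ≈ 3.3089, c_gold = y_gold − 0.113·k_gold ≈ 2.2832.
Gain: Δc = 2.2832 − 2.2480 ≈ 0.0351.

Δc ≈ 0.0351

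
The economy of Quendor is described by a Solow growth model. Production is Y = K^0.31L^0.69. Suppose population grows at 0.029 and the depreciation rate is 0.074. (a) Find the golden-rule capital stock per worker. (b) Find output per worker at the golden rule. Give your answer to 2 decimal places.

The effective depreciation rate is n + δ = 0.029 + 0.074 = 0.103.
At the golden rule the marginal product of capital equals n+δ: 0.31·k^(0.31−1) = 0.103. Solving, k_gold = (0.31/0.103)^(1/0.69) ≈ 4.9376.
y_gold = 4.9376^0.31 ≈ 1.6405.

(a) k_gold ≈ 4.94; (b) y_gold ≈ 1.64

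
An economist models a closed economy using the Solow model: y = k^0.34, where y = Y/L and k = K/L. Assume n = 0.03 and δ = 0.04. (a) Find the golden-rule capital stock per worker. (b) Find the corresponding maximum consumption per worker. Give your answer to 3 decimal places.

Capital per worker breaks even when investment replaces (n + δ)·k; here n + δ = 0.07.
Maximizing c = f(k) − (n+δ)·k gives f'(k) = n+δ, i.e. 0.34·k^(0.34−1) = 0.07, so k_gold = (0.34/0.07)^(1/0.66) ≈ 10.9641.
y_gold = 10.9641^0.34 ≈ 2.2573; c_gold = y_gold − 0.07·k_gold ≈ 1.4898.

(a) k_gold ≈ 10.964; (b) c_gold ≈ 1.490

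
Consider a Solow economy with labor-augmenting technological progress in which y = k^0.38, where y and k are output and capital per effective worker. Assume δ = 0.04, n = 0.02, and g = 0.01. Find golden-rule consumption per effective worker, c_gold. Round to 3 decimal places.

The effective depreciation rate is n + g + δ = 0.02 + 0.01 + 0.04 = 0.07.
Golden rule sets MPK = n+g+δ: 0.38·k^(0.38−1) = 0.07, so k_gold = (0.38/0.07)^(1/0.62) ≈ 15.3101.
y_gold = 15.3101^0.38 ≈ 2.8203.
c_gold = y_gold − (n+g+δ)·k_gold = 2.8203 − 0.07·15.3101 ≈ 1.7486.

c_gold ≈ 1.749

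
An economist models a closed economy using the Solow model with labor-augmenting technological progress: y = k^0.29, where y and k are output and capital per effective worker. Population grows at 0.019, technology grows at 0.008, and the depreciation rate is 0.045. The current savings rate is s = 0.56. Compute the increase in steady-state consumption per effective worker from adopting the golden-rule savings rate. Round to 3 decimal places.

Δc ≈ 0.237

Break-even investment rate: n + g + δ = 0.019 + 0.008 + 0.045 = 0.072.
Current steady state (s = 0.56): k* = (0.56/0.072)^(1/0.71) ≈ 17.9774, y* = 17.9774^0.29 ≈ 2.3114, c* = (1−0.56)·2.3114 ≈ 1.0170.
Setting f'(k) = n+g+δ gives 0.29·k^(0.29−1) = 0.072, hence k_gold = (0.29/0.072)^(1/0.71) ≈ 7.1155.
y_gold = 7.1155^0.29 ≈ 1.7666, c_gold = y_gold − 0.072·k_gold ≈ 1.2543.
Gain: Δc = 1.2543 − 1.0170 ≈ 0.2373.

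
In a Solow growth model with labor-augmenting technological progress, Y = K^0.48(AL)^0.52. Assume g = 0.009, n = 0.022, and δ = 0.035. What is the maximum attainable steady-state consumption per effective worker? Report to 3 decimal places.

c_gold ≈ 3.247

n + g + δ = 0.022 + 0.009 + 0.035 = 0.066.
At the golden rule the marginal product of capital equals n+g+δ: 0.48·k^(0.48−1) = 0.066. Solving, k_gold = (0.48/0.066)^(1/0.52) ≈ 45.4057.
y_gold = 45.4057^0.48 ≈ 6.2433.
c_gold = y_gold − (n+g+δ)·k_gold = 6.2433 − 0.066·45.4057 ≈ 3.2465.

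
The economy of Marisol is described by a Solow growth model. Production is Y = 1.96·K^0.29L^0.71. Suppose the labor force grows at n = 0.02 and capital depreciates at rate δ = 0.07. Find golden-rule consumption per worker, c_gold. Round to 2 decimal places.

Break-even investment rate: n + δ = 0.02 + 0.07 = 0.09.
At the golden rule the marginal product of capital equals n+δ: 0.29·1.96·k^(0.29−1) = 0.09. Solving, k_gold = (0.29·1.96/0.09)^(1/0.71) ≈ 13.4073.
y_gold = 1.96·13.4073^0.29 ≈ 4.1609.
c_gold = y_gold − (n+δ)·k_gold = 4.1609 − 0.09·13.4073 ≈ 2.9542.

c_gold ≈ 2.95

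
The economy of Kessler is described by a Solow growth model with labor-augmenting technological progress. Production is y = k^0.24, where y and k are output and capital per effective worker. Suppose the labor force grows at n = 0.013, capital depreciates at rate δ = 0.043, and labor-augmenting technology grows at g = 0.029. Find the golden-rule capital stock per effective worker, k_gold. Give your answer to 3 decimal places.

n + g + δ = 0.013 + 0.029 + 0.043 = 0.085.
At the golden rule the marginal product of capital equals n+g+δ: 0.24·k^(0.24−1) = 0.085. Solving, k_gold = (0.24/0.085)^(1/0.76) ≈ 3.9188.

k_gold ≈ 3.919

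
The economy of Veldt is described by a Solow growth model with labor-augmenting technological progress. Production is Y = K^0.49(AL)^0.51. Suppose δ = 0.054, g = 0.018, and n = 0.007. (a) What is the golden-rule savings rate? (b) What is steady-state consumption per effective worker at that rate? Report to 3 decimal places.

(a) s_gold = 0.490; (b) c_gold ≈ 2.945

The effective depreciation rate is n + g + δ = 0.007 + 0.018 + 0.054 = 0.079.
For Cobb-Douglas, s_gold equals capital's share: s_gold = 0.49.
Maximizing c = f(k) − (n+g+δ)·k gives f'(k) = n+g+δ, i.e. 0.49·k^(0.49−1) = 0.079, so k_gold = (0.49/0.079)^(1/0.51) ≈ 35.8143.
y_gold = 35.8143^0.49 ≈ 5.7741; c_gold = (1−0.49)·y_gold ≈ 2.9448.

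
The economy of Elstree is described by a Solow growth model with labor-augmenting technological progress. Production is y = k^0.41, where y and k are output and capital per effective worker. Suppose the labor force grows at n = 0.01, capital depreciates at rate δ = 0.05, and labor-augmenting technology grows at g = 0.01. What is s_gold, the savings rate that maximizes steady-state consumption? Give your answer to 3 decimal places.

s_gold = 0.410

The effective depreciation rate is n + g + δ = 0.01 + 0.01 + 0.05 = 0.07.
At the golden rule MPK = n+g+δ, and in any Cobb-Douglas steady state s = (n+g+δ)·k/y = MPK·k/y = capital's share 0.41.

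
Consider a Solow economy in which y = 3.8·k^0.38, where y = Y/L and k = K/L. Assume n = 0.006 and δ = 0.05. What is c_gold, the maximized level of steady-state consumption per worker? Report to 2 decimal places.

c_gold ≈ 17.27

n + δ = 0.006 + 0.05 = 0.056.
Maximizing c = f(k) − (n+δ)·k gives f'(k) = n+δ, i.e. 0.38·3.8·k^(0.38−1) = 0.056, so k_gold = (0.38·3.8/0.056)^(1/0.62) ≈ 188.9809.
y_gold = 3.8·188.9809^0.38 ≈ 27.8498.
c_gold = y_gold − (n+δ)·k_gold = 27.8498 − 0.056·188.9809 ≈ 17.2669.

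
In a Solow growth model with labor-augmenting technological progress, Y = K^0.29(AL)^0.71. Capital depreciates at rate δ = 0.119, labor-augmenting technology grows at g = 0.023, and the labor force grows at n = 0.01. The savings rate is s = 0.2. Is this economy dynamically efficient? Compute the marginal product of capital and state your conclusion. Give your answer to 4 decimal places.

Capital per effective worker breaks even when investment replaces (n + g + δ)·k; here n + g + δ = 0.152.
Steady-state k*: s·k^0.29 = 0.152·k gives k* = (0.2/0.152)^(1/0.71) ≈ 1.4719.
MPK = 0.29·1.4719^(-0.71) ≈ 0.2204.
MPK > n+g+δ = 0.152, so the economy is dynamically efficient (under-saving).

dynamically efficient; MPK ≈ 0.2204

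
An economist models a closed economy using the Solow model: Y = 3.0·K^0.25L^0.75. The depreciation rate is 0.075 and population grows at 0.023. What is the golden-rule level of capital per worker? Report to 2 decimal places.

The effective depreciation rate is n + δ = 0.023 + 0.075 = 0.098.
At the golden rule the marginal product of capital equals n+δ: 0.25·3.0·k^(0.25−1) = 0.098. Solving, k_gold = (0.25·3.0/0.098)^(1/0.75) ≈ 15.0816.

k_gold ≈ 15.08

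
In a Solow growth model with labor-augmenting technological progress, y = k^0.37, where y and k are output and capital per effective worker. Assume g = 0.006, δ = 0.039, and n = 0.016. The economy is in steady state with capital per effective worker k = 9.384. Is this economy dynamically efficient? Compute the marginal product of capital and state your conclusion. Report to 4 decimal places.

Capital per effective worker breaks even when investment replaces (n + g + δ)·k; here n + g + δ = 0.061.
MPK = 0.37·k^(0.37−1) = 0.37·9.384^(-0.63) ≈ 0.0903.
MPK > 0.061, so the economy is dynamically efficient (under-saving).

dynamically efficient; MPK ≈ 0.0903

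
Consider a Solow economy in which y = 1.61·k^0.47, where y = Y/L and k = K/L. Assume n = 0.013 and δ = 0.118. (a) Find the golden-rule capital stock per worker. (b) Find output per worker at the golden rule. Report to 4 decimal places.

(a) k_gold ≈ 27.3577; (b) y_gold ≈ 7.6252

The effective depreciation rate is n + δ = 0.013 + 0.118 = 0.131.
Maximizing c = f(k) − (n+δ)·k gives f'(k) = n+δ, i.e. 0.47·1.61·k^(0.47−1) = 0.131, so k_gold = (0.47·1.61/0.131)^(1/0.53) ≈ 27.3577.
y_gold = 1.61·27.3577^0.47 ≈ 7.6252.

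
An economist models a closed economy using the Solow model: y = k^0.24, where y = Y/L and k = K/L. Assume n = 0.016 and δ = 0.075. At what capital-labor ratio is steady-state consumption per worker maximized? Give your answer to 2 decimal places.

n + δ = 0.016 + 0.075 = 0.091.
Maximizing c = f(k) − (n+δ)·k gives f'(k) = n+δ, i.e. 0.24·k^(0.24−1) = 0.091, so k_gold = (0.24/0.091)^(1/0.76) ≈ 3.5824.

k_gold ≈ 3.58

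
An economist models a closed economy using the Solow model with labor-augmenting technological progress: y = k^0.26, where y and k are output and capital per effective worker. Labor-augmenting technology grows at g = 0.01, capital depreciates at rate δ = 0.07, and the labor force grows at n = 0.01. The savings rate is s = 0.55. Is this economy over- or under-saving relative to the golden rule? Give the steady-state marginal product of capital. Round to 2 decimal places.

over-saving; MPK ≈ 0.04

Capital per effective worker breaks even when investment replaces (n + g + δ)·k; here n + g + δ = 0.09.
Steady-state k*: s·k^0.26 = 0.09·k gives k* = (0.55/0.09)^(1/0.74) ≈ 11.5432.
MPK = 0.26·11.5432^(-0.74) ≈ 0.0425.
MPK < n+g+δ = 0.09, so the economy is dynamically inefficient (over-saving).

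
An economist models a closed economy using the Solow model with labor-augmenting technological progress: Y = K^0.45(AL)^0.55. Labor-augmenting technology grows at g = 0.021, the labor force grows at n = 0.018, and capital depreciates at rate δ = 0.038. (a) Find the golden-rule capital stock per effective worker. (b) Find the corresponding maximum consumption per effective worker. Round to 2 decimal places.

Break-even investment rate: n + g + δ = 0.018 + 0.021 + 0.038 = 0.077.
Golden rule sets MPK = n+g+δ: 0.45·k^(0.45−1) = 0.077, so k_gold = (0.45/0.077)^(1/0.55) ≈ 24.7765.
y_gold = 24.7765^0.45 ≈ 4.2395; c_gold = y_gold − 0.077·k_gold ≈ 2.3317.

(a) k_gold ≈ 24.78; (b) c_gold ≈ 2.33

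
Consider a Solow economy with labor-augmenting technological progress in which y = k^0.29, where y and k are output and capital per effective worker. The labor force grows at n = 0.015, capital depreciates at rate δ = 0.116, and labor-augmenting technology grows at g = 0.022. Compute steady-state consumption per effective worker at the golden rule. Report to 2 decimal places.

Break-even investment rate: n + g + δ = 0.015 + 0.022 + 0.116 = 0.153.
Setting f'(k) = n+g+δ gives 0.29·k^(0.29−1) = 0.153, hence k_gold = (0.29/0.153)^(1/0.71) ≈ 2.4611.
y_gold = 2.4611^0.29 ≈ 1.2985.
c_gold = y_gold − (n+g+δ)·k_gold = 1.2985 − 0.153·2.4611 ≈ 0.9219.

c_gold ≈ 0.92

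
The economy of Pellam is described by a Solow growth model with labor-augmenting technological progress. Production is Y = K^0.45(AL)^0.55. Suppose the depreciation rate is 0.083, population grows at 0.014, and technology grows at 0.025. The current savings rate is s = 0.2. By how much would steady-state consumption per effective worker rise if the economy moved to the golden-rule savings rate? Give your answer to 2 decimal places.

Δc ≈ 0.40

n + g + δ = 0.014 + 0.025 + 0.083 = 0.122.
Current steady state (s = 0.2): k* = (0.2/0.122)^(1/0.55) ≈ 2.4565, y* = 2.4565^0.45 ≈ 1.4984, c* = (1−0.2)·1.4984 ≈ 1.1988.
Setting f'(k) = n+g+δ gives 0.45·k^(0.45−1) = 0.122, hence k_gold = (0.45/0.122)^(1/0.55) ≈ 10.7310.
y_gold = 10.7310^0.45 ≈ 2.9093, c_gold = y_gold − 0.122·k_gold ≈ 1.6001.
Gain: Δc = 1.6001 − 1.1988 ≈ 0.4014.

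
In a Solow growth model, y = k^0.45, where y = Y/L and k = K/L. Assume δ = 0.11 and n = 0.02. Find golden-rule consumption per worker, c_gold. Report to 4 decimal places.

Capital per worker breaks even when investment replaces (n + δ)·k; here n + δ = 0.13.
Golden rule sets MPK = n+δ: 0.45·k^(0.45−1) = 0.13, so k_gold = (0.45/0.13)^(1/0.55) ≈ 9.5607.
y_gold = 9.5607^0.45 ≈ 2.7620.
c_gold = y_gold − (n+δ)·k_gold = 2.7620 − 0.13·9.5607 ≈ 1.5191.

c_gold ≈ 1.5191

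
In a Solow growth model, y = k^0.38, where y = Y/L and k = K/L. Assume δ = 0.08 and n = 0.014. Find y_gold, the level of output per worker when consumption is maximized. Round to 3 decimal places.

Capital per worker breaks even when investment replaces (n + δ)·k; here n + δ = 0.094.
Setting f'(k) = n+δ gives 0.38·k^(0.38−1) = 0.094, hence k_gold = (0.38/0.094)^(1/0.62) ≈ 9.5165.
Output: y_gold = k_gold^0.38 = 9.5165^0.38 ≈ 2.3541.

y_gold ≈ 2.354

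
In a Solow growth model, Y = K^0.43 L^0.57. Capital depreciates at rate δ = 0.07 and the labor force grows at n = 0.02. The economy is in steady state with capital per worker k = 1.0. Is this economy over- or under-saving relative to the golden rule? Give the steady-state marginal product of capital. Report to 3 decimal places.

Break-even investment rate: n + δ = 0.02 + 0.07 = 0.09.
MPK = 0.43·k^(0.43−1) = 0.43·1.0^(-0.57) ≈ 0.4300.
MPK > 0.09, so the economy is dynamically efficient (under-saving).

under-saving; MPK ≈ 0.430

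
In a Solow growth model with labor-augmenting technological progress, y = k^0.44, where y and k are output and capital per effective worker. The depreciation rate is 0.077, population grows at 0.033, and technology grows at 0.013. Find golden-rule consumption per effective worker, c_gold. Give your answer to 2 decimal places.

Capital per effective worker breaks even when investment replaces (n + g + δ)·k; here n + g + δ = 0.123.
Setting f'(k) = n+g+δ gives 0.44·k^(0.44−1) = 0.123, hence k_gold = (0.44/0.123)^(1/0.56) ≈ 9.7382.
y_gold = 9.7382^0.44 ≈ 2.7223.
c_gold = y_gold − (n+g+δ)·k_gold = 2.7223 − 0.123·9.7382 ≈ 1.5245.

c_gold ≈ 1.52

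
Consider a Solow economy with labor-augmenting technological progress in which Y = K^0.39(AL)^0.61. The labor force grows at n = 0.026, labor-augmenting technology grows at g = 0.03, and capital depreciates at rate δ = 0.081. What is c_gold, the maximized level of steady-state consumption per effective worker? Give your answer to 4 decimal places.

Capital per effective worker breaks even when investment replaces (n + g + δ)·k; here n + g + δ = 0.137.
Setting f'(k) = n+g+δ gives 0.39·k^(0.39−1) = 0.137, hence k_gold = (0.39/0.137)^(1/0.61) ≈ 5.5568.
y_gold = 5.5568^0.39 ≈ 1.9520.
c_gold = y_gold − (n+g+δ)·k_gold = 1.9520 − 0.137·5.5568 ≈ 1.1907.

c_gold ≈ 1.1907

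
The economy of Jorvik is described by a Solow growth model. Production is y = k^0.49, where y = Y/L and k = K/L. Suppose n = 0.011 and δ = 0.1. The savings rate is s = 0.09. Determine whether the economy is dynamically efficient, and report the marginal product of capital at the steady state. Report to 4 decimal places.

The effective depreciation rate is n + δ = 0.011 + 0.1 = 0.111.
Steady-state k*: s·k^0.49 = 0.111·k gives k* = (0.09/0.111)^(1/0.51) ≈ 0.6628.
MPK = 0.49·0.6628^(-0.51) ≈ 0.6043.
MPK > n+δ = 0.111, so the economy is dynamically efficient (under-saving).

dynamically efficient; MPK ≈ 0.6043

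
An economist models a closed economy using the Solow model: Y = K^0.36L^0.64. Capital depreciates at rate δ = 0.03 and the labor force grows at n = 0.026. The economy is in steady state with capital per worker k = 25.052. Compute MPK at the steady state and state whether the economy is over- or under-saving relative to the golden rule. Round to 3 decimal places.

The effective depreciation rate is n + δ = 0.026 + 0.03 = 0.056.
MPK = 0.36·k^(0.36−1) = 0.36·25.052^(-0.64) ≈ 0.0458.
MPK < 0.056, so the economy is dynamically inefficient (over-saving).

over-saving; MPK ≈ 0.046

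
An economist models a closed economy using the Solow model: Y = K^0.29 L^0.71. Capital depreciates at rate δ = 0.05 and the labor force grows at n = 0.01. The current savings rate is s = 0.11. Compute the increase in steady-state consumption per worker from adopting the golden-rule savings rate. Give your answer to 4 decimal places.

Δc ≈ 0.2112

Break-even investment rate: n + δ = 0.01 + 0.05 = 0.06.
Current steady state (s = 0.11): k* = (0.11/0.06)^(1/0.71) ≈ 2.3483, y* = 2.3483^0.29 ≈ 1.2809, c* = (1−0.11)·1.2809 ≈ 1.1400.
At the golden rule the marginal product of capital equals n+δ: 0.29·k^(0.29−1) = 0.06. Solving, k_gold = (0.29/0.06)^(1/0.71) ≈ 9.1987.
y_gold = 9.1987^0.29 ≈ 1.9032, c_gold = y_gold − 0.06·k_gold ≈ 1.3513.
Gain: Δc = 1.3513 − 1.1400 ≈ 0.2112.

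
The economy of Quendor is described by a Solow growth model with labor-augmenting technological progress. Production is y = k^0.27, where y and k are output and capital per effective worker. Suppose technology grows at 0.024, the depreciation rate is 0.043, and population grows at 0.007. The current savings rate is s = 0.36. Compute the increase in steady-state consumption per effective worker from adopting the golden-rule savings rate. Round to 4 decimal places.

Δc ≈ 0.0293

n + g + δ = 0.007 + 0.024 + 0.043 = 0.074.
Current steady state (s = 0.36): k* = (0.36/0.074)^(1/0.73) ≈ 8.7336, y* = 8.7336^0.27 ≈ 1.7952, c* = (1−0.36)·1.7952 ≈ 1.1490.
Golden rule sets MPK = n+g+δ: 0.27·k^(0.27−1) = 0.074, so k_gold = (0.27/0.074)^(1/0.73) ≈ 5.8890.
y_gold = 5.8890^0.27 ≈ 1.6140, c_gold = y_gold − 0.074·k_gold ≈ 1.1782.
Gain: Δc = 1.1782 − 1.1490 ≈ 0.0293.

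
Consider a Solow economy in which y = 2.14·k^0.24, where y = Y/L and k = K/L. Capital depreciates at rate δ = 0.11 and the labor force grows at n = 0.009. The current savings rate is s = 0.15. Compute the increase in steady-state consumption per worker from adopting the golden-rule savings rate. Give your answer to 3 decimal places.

Break-even investment rate: n + δ = 0.009 + 0.11 = 0.119.
Current steady state (s = 0.15): k* = (0.15·2.14/0.119)^(1/0.76) ≈ 3.6902, y* = 2.14·3.6902^0.24 ≈ 2.9276, c* = (1−0.15)·2.9276 ≈ 2.4884.
At the golden rule the marginal product of capital equals n+δ: 0.24·2.14·k^(0.24−1) = 0.119. Solving, k_gold = (0.24·2.14/0.119)^(1/0.76) ≈ 6.8490.
y_gold = 2.14·6.8490^0.24 ≈ 3.3960, c_gold = y_gold − 0.119·k_gold ≈ 2.5809.
Gain: Δc = 2.5809 − 2.4884 ≈ 0.0925.

Δc ≈ 0.093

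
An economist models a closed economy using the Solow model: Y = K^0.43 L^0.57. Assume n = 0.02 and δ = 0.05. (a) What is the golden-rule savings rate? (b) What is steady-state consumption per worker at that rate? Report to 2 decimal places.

Capital per worker breaks even when investment replaces (n + δ)·k; here n + δ = 0.07.
For Cobb-Douglas, s_gold equals capital's share: s_gold = 0.43.
Maximizing c = f(k) − (n+δ)·k gives f'(k) = n+δ, i.e. 0.43·k^(0.43−1) = 0.07, so k_gold = (0.43/0.07)^(1/0.57) ≈ 24.1605.
y_gold = 24.1605^0.43 ≈ 3.9331; c_gold = (1−0.43)·y_gold ≈ 2.2419.

(a) s_gold = 0.43; (b) c_gold ≈ 2.24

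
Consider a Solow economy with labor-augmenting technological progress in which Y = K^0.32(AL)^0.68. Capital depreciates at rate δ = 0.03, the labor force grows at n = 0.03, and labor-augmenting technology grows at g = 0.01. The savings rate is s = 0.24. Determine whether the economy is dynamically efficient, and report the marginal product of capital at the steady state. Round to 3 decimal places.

dynamically efficient; MPK ≈ 0.093

Break-even investment rate: n + g + δ = 0.03 + 0.01 + 0.03 = 0.07.
Steady-state k*: s·k^0.32 = 0.07·k gives k* = (0.24/0.07)^(1/0.68) ≈ 6.1225.
MPK = 0.32·6.1225^(-0.68) ≈ 0.0933.
MPK > n+g+δ = 0.07, so the economy is dynamically efficient (under-saving).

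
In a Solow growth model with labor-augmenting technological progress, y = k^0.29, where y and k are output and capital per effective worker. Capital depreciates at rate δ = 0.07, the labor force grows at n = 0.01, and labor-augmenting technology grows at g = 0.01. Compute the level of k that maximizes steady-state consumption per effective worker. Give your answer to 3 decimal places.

n + g + δ = 0.01 + 0.01 + 0.07 = 0.09.
Golden rule sets MPK = n+g+δ: 0.29·k^(0.29−1) = 0.09, so k_gold = (0.29/0.09)^(1/0.71) ≈ 5.1965.

k_gold ≈ 5.197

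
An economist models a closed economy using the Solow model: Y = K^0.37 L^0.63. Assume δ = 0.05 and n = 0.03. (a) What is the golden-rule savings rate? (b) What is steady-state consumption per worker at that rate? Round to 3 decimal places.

(a) s_gold = 0.370; (b) c_gold ≈ 1.549

Break-even investment rate: n + δ = 0.03 + 0.05 = 0.08.
For Cobb-Douglas, s_gold equals capital's share: s_gold = 0.37.
At the golden rule the marginal product of capital equals n+δ: 0.37·k^(0.37−1) = 0.08. Solving, k_gold = (0.37/0.08)^(1/0.63) ≈ 11.3693.
y_gold = 11.3693^0.37 ≈ 2.4582; c_gold = (1−0.37)·y_gold ≈ 1.5487.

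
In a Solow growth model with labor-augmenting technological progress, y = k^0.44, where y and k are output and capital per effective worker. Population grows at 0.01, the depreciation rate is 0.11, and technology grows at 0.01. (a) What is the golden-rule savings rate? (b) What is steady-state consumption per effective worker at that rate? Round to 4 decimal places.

Capital per effective worker breaks even when investment replaces (n + g + δ)·k; here n + g + δ = 0.13.
For Cobb-Douglas, s_gold equals capital's share: s_gold = 0.44.
Maximizing c = f(k) − (n+g+δ)·k gives f'(k) = n+g+δ, i.e. 0.44·k^(0.44−1) = 0.13, so k_gold = (0.44/0.13)^(1/0.56) ≈ 8.8217.
y_gold = 8.8217^0.44 ≈ 2.6064; c_gold = (1−0.44)·y_gold ≈ 1.4596.

(a) s_gold = 0.4400; (b) c_gold ≈ 1.4596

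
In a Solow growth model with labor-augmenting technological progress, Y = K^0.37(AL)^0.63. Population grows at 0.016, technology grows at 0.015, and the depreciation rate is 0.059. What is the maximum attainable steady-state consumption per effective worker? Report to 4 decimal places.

n + g + δ = 0.016 + 0.015 + 0.059 = 0.09.
Golden rule sets MPK = n+g+δ: 0.37·k^(0.37−1) = 0.09, so k_gold = (0.37/0.09)^(1/0.63) ≈ 9.4306.
y_gold = 9.4306^0.37 ≈ 2.2939.
c_gold = y_gold − (n+g+δ)·k_gold = 2.2939 − 0.09·9.4306 ≈ 1.4452.

c_gold ≈ 1.4452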